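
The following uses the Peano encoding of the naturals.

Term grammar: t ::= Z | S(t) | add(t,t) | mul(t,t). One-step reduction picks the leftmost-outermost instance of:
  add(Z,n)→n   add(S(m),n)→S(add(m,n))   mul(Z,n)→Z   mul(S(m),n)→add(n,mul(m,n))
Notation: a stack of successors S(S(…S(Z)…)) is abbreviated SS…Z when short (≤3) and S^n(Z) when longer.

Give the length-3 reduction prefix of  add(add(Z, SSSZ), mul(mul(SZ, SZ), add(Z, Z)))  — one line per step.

Answer: after 3 steps: S(S(add(SZ, mul(mul(SZ, SZ), add(Z, Z)))))

Reduction:
  start: add(add(Z, SSSZ), mul(mul(SZ, SZ), add(Z, Z)))
  →1  add(SSSZ, mul(mul(SZ, SZ), add(Z, Z)))
  →2  S(add(SSZ, mul(mul(SZ, SZ), add(Z, Z))))
  →3  S(S(add(SZ, mul(mul(SZ, SZ), add(Z, Z)))))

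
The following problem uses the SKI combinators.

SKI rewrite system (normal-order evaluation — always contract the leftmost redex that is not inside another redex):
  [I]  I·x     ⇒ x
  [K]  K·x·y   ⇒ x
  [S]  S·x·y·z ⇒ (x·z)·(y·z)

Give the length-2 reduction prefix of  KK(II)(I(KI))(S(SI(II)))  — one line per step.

Answer: after 2 steps: I(KI)

Working:
  start: KK(II)(I(KI))(S(SI(II)))
  [1] K(I(KI))(S(SI(II)))
  [2] I(KI)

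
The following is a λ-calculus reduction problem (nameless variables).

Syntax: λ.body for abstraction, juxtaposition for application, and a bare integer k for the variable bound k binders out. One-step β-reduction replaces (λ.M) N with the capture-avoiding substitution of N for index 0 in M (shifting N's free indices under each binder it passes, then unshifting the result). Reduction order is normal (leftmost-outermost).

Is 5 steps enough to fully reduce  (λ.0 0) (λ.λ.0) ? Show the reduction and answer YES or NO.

  start: (λ.0 0) (λ.λ.0)
  [1] (λ.λ.0) (λ.λ.0)
  [2] λ.0

Answer: YES — reaches normal form λ.0 in 2 ≤ 5 steps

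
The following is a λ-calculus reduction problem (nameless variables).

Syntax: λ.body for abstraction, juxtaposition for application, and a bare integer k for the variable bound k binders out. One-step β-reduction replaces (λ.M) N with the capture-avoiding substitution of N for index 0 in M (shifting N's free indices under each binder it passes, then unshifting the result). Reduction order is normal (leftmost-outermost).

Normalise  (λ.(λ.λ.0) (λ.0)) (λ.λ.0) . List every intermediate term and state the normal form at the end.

Answer: normal form = λ.0  (in 2 steps)

Working:
  start: (λ.(λ.λ.0) (λ.0)) (λ.λ.0)
  →1  (λ.λ.0) (λ.0)
  →2  λ.0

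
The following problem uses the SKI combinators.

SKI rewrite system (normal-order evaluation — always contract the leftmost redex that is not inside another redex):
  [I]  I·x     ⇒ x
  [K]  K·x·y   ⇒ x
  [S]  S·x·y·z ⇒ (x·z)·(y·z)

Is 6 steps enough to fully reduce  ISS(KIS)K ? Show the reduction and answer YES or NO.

  start: ISS(KIS)K
  step 1: SS(KIS)K
  step 2: SK(KISK)
  step 3: SK(IK)
  step 4: SKK

Answer: YES — reaches normal form SKK in 4 ≤ 6 steps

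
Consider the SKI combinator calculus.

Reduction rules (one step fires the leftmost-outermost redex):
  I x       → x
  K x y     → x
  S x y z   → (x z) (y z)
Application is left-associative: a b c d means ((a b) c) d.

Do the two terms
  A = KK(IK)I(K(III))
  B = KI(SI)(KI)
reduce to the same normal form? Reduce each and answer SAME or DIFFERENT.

Term A:
  start: KK(IK)I(K(III))
  →1  KI(K(III))
  →2  I

Term B:
  start: KI(SI)(KI)
  →1  I(KI)
  →2  KI

Answer: DIFFERENT — A ⇓ I, B ⇓ KI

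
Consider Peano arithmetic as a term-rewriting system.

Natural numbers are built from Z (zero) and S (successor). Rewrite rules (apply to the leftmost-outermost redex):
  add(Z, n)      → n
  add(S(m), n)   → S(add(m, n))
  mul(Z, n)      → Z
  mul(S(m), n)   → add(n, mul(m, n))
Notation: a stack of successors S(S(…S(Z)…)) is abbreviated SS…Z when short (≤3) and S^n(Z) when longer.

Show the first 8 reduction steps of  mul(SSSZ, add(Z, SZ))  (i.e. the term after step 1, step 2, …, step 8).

  start: mul(SSSZ, add(Z, SZ))
  [1] add(add(Z, SZ), mul(SSZ, add(Z, SZ)))
  [2] add(SZ, mul(SSZ, add(Z, SZ)))
  [3] S(add(Z, mul(SSZ, add(Z, SZ))))
  [4] S(mul(SSZ, add(Z, SZ)))
  [5] S(add(add(Z, SZ), mul(SZ, add(Z, SZ))))
  [6] S(add(SZ, mul(SZ, add(Z, SZ))))
  [7] S(S(add(Z, mul(SZ, add(Z, SZ)))))
  [8] S(S(mul(SZ, add(Z, SZ))))

Answer: after 8 steps: S(S(mul(SZ, add(Z, SZ))))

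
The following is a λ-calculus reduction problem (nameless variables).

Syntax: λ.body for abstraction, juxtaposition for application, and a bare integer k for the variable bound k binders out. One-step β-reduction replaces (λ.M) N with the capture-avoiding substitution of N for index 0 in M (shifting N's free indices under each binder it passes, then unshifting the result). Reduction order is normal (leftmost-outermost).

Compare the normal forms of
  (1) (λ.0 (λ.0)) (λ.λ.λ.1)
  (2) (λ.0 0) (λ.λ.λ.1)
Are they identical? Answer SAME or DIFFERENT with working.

Term A:
  start: (λ.0 (λ.0)) (λ.λ.λ.1)
  →1  (λ.λ.λ.1) (λ.0)
  →2  λ.λ.1

Term B:
  start: (λ.0 0) (λ.λ.λ.1)
  →1  (λ.λ.λ.1) (λ.λ.λ.1)
  →2  λ.λ.1

Answer: SAME — A ⇓ λ.λ.1, B ⇓ λ.λ.1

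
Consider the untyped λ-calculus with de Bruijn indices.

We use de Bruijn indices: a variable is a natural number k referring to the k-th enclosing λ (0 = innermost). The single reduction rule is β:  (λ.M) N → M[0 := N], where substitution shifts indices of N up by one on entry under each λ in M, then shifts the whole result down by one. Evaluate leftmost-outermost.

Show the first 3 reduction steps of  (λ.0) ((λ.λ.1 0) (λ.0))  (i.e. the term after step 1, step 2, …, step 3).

  start: (λ.0) ((λ.λ.1 0) (λ.0))
  step 1: (λ.λ.1 0) (λ.0)
  step 2: λ.(λ.0) 0
  step 3: λ.0

Answer: after 3 steps: λ.0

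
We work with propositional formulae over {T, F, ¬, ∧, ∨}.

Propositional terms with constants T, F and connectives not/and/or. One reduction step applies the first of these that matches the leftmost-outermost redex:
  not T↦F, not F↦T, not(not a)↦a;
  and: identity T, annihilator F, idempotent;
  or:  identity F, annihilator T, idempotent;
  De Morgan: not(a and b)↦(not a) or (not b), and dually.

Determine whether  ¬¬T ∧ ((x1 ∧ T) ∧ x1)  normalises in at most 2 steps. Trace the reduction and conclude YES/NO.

Answer: NO — after 2 steps the term is (x1 ∧ T) ∧ x1, not yet normal

Reduction:
  start: ¬¬T ∧ ((x1 ∧ T) ∧ x1)
  step 1: T ∧ ((x1 ∧ T) ∧ x1)
  step 2: (x1 ∧ T) ∧ x1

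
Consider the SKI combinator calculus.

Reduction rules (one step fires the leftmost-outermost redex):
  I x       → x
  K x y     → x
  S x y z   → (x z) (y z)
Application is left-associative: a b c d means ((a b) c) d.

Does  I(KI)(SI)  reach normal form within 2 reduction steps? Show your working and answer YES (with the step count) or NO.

Answer: YES — reaches normal form I in 2 ≤ 2 steps

Working:
  start: I(KI)(SI)
  step 1: KI(SI)
  step 2: I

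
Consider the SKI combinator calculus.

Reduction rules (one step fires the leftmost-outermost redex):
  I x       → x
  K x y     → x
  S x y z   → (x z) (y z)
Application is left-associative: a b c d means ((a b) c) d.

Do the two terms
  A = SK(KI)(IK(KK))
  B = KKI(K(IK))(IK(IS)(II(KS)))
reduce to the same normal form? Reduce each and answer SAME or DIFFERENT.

Answer: DIFFERENT — A ⇓ K(KK), B ⇓ KK

Derivation:
Term A:
  start: SK(KI)(IK(KK))
  [1] K(IK(KK))(KI(IK(KK)))
  [2] IK(KK)
  [3] K(KK)

Term B:
  start: KKI(K(IK))(IK(IS)(II(KS)))
  [1] K(K(IK))(IK(IS)(II(KS)))
  [2] K(IK)
  [3] KK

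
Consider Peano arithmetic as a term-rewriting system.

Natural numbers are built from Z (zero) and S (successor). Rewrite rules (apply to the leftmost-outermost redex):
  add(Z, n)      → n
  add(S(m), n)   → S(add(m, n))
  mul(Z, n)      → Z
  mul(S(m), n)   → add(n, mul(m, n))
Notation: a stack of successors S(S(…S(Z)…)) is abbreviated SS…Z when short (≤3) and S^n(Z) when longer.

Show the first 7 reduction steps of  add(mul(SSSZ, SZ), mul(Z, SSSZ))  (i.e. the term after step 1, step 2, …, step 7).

Answer: after 7 steps: S(S(add(add(Z, mul(SZ, SZ)), mul(Z, SSSZ))))

Derivation:
  start: add(mul(SSSZ, SZ), mul(Z, SSSZ))
  step 1: add(add(SZ, mul(SSZ, SZ)), mul(Z, SSSZ))
  step 2: add(S(add(Z, mul(SSZ, SZ))), mul(Z, SSSZ))
  step 3: S(add(add(Z, mul(SSZ, SZ)), mul(Z, SSSZ)))
  step 4: S(add(mul(SSZ, SZ), mul(Z, SSSZ)))
  step 5: S(add(add(SZ, mul(SZ, SZ)), mul(Z, SSSZ)))
  step 6: S(add(S(add(Z, mul(SZ, SZ))), mul(Z, SSSZ)))
  step 7: S(S(add(add(Z, mul(SZ, SZ)), mul(Z, SSSZ))))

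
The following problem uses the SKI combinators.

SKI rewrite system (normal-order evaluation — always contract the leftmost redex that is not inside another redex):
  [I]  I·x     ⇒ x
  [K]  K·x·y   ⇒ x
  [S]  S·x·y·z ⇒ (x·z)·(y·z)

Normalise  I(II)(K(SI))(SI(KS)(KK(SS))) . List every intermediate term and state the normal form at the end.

  start: I(II)(K(SI))(SI(KS)(KK(SS)))
  [1] II(K(SI))(SI(KS)(KK(SS)))
  [2] I(K(SI))(SI(KS)(KK(SS)))
  [3] K(SI)(SI(KS)(KK(SS)))
  [4] SI

Answer: normal form = SI  (in 4 steps)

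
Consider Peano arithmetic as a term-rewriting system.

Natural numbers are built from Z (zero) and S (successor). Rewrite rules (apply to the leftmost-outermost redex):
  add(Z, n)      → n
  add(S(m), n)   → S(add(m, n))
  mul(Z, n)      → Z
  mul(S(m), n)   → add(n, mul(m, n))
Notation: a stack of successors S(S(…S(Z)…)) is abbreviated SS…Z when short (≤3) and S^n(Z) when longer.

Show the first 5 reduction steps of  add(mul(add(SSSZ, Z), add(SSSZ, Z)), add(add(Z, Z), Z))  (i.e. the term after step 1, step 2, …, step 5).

Answer: after 5 steps: S(add(add(add(SSZ, Z), mul(add(SSZ, Z), add(SSSZ, Z))), add(add(Z, Z), Z)))

Working:
  start: add(mul(add(SSSZ, Z), add(SSSZ, Z)), add(add(Z, Z), Z))
  →1  add(mul(S(add(SSZ, Z)), add(SSSZ, Z)), add(add(Z, Z), Z))
  →2  add(add(add(SSSZ, Z), mul(add(SSZ, Z), add(SSSZ, Z))), add(add(Z, Z), Z))
  →3  add(add(S(add(SSZ, Z)), mul(add(SSZ, Z), add(SSSZ, Z))), add(add(Z, Z), Z))
  →4  add(S(add(add(SSZ, Z), mul(add(SSZ, Z), add(SSSZ, Z)))), add(add(Z, Z), Z))
  →5  S(add(add(add(SSZ, Z), mul(add(SSZ, Z), add(SSSZ, Z))), add(add(Z, Z), Z)))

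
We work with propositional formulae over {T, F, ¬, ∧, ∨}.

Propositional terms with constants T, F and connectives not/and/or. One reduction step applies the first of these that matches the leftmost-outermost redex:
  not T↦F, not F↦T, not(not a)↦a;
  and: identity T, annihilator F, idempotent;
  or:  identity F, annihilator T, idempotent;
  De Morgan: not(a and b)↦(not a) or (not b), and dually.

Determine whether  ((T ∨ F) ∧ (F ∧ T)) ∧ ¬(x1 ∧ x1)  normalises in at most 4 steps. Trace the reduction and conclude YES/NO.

  start: ((T ∨ F) ∧ (F ∧ T)) ∧ ¬(x1 ∧ x1)
  step 1: (T ∧ (F ∧ T)) ∧ ¬(x1 ∧ x1)
  step 2: (F ∧ T) ∧ ¬(x1 ∧ x1)
  step 3: F ∧ ¬(x1 ∧ x1)
  step 4: F

Answer: YES — reaches normal form F in 4 ≤ 4 steps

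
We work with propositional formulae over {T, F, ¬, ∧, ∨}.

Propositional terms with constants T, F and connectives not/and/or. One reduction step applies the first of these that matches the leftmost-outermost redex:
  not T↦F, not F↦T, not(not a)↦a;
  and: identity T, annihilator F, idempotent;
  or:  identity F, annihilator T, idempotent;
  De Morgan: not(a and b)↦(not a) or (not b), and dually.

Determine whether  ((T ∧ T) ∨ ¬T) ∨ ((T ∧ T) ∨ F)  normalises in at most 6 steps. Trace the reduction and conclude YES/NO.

Answer: YES — reaches normal form T in 3 ≤ 6 steps

Derivation:
  start: ((T ∧ T) ∨ ¬T) ∨ ((T ∧ T) ∨ F)
  →1  (T ∨ ¬T) ∨ ((T ∧ T) ∨ F)
  →2  T ∨ ((T ∧ T) ∨ F)
  →3  T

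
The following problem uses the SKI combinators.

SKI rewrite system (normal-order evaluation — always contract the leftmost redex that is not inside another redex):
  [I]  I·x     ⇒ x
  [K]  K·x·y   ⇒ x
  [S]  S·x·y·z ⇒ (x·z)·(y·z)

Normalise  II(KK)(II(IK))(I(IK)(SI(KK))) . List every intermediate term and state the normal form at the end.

Answer: normal form = K(K(SI(KK)))  (in 5 steps)

Derivation:
  start: II(KK)(II(IK))(I(IK)(SI(KK)))
  [1] I(KK)(II(IK))(I(IK)(SI(KK)))
  [2] KK(II(IK))(I(IK)(SI(KK)))
  [3] K(I(IK)(SI(KK)))
  [4] K(IK(SI(KK)))
  [5] K(K(SI(KK)))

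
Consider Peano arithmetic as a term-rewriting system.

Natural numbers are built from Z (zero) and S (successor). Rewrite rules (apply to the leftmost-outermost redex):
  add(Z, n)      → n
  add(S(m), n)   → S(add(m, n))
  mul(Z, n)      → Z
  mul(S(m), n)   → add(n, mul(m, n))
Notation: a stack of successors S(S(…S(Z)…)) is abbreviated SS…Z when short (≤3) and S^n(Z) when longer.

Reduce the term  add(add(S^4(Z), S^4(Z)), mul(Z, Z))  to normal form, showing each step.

Answer: normal form = S^8(Z)  (in 15 steps)

Derivation:
  start: add(add(S^4(Z), S^4(Z)), mul(Z, Z))
  [1] add(S(add(SSSZ, S^4(Z))), mul(Z, Z))
  [2] S(add(add(SSSZ, S^4(Z)), mul(Z, Z)))
  [3] S(add(S(add(SSZ, S^4(Z))), mul(Z, Z)))
  [4] S(S(add(add(SSZ, S^4(Z)), mul(Z, Z))))
  [5] S(S(add(S(add(SZ, S^4(Z))), mul(Z, Z))))
  [6] S(S(S(add(add(SZ, S^4(Z)), mul(Z, Z)))))
  [7] S(S(S(add(S(add(Z, S^4(Z))), mul(Z, Z)))))
  [8] S(S(S(S(add(add(Z, S^4(Z)), mul(Z, Z))))))
  [9] S(S(S(S(add(S^4(Z), mul(Z, Z))))))
  [10] S(S(S(S(S(add(SSSZ, mul(Z, Z)))))))
  [11] S(S(S(S(S(S(add(SSZ, mul(Z, Z))))))))
  [12] S(S(S(S(S(S(S(add(SZ, mul(Z, Z)))))))))
  [13] S(S(S(S(S(S(S(S(add(Z, mul(Z, Z))))))))))
  [14] S(S(S(S(S(S(S(S(mul(Z, Z)))))))))
  [15] S^8(Z)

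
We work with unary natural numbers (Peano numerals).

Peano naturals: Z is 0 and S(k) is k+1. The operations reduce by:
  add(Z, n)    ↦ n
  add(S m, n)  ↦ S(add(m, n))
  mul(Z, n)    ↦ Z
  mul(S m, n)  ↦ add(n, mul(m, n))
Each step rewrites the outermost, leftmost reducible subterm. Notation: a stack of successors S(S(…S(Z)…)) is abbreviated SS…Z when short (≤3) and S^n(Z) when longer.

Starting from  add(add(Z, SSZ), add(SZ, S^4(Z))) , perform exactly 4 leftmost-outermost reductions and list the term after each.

Answer: after 4 steps: S(S(add(SZ, S^4(Z))))

Derivation:
  start: add(add(Z, SSZ), add(SZ, S^4(Z)))
  step 1: add(SSZ, add(SZ, S^4(Z)))
  step 2: S(add(SZ, add(SZ, S^4(Z))))
  step 3: S(S(add(Z, add(SZ, S^4(Z)))))
  step 4: S(S(add(SZ, S^4(Z))))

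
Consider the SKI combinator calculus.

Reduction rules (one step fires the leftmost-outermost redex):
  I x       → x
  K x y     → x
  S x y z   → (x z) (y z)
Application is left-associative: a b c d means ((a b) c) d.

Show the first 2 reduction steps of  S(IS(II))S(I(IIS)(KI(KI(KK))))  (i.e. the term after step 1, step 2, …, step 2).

Answer: after 2 steps: S(II)(I(IIS)(KI(KI(KK))))(S(I(IIS)(KI(KI(KK)))))

Working:
  start: S(IS(II))S(I(IIS)(KI(KI(KK))))
  →1  IS(II)(I(IIS)(KI(KI(KK))))(S(I(IIS)(KI(KI(KK)))))
  →2  S(II)(I(IIS)(KI(KI(KK))))(S(I(IIS)(KI(KI(KK)))))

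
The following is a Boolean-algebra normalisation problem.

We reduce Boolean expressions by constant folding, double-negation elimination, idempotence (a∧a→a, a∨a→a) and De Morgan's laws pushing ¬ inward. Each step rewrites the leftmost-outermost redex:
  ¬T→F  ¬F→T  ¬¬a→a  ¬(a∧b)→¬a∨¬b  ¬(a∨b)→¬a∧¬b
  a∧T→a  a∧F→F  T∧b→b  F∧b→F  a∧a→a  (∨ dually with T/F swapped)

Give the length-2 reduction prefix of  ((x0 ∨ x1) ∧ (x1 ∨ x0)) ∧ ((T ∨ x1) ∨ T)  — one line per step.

Answer: after 2 steps: (x0 ∨ x1) ∧ (x1 ∨ x0)

Working:
  start: ((x0 ∨ x1) ∧ (x1 ∨ x0)) ∧ ((T ∨ x1) ∨ T)
  →1  ((x0 ∨ x1) ∧ (x1 ∨ x0)) ∧ T
  →2  (x0 ∨ x1) ∧ (x1 ∨ x0)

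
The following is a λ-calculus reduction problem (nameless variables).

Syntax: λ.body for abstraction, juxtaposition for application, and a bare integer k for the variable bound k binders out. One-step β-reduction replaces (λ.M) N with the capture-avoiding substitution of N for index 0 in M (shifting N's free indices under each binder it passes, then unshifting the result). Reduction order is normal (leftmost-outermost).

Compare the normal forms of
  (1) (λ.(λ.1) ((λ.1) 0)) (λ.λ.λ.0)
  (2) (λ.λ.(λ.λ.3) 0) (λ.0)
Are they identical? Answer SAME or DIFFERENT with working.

Term A:
  start: (λ.(λ.1) ((λ.1) 0)) (λ.λ.λ.0)
  step 1: (λ.λ.λ.λ.0) ((λ.λ.λ.λ.0) (λ.λ.λ.0))
  step 2: λ.λ.λ.0

Term B:
  start: (λ.λ.(λ.λ.3) 0) (λ.0)
  step 1: λ.(λ.λ.λ.0) 0
  step 2: λ.λ.λ.0

Answer: SAME — A ⇓ λ.λ.λ.0, B ⇓ λ.λ.λ.0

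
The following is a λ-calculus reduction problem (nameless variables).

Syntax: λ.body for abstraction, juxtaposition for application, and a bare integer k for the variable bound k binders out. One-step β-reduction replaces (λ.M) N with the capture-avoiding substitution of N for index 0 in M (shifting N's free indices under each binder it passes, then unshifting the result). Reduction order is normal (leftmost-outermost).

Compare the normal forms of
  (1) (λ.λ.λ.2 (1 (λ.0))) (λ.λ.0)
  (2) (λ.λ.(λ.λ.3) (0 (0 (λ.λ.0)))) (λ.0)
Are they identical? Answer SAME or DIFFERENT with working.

Term A:
  start: (λ.λ.λ.2 (1 (λ.0))) (λ.λ.0)
  →1  λ.λ.(λ.λ.0) (1 (λ.0))
  →2  λ.λ.λ.0

Term B:
  start: (λ.λ.(λ.λ.3) (0 (0 (λ.λ.0)))) (λ.0)
  →1  λ.(λ.λ.λ.0) (0 (0 (λ.λ.0)))
  →2  λ.λ.λ.0

Answer: SAME — A ⇓ λ.λ.λ.0, B ⇓ λ.λ.λ.0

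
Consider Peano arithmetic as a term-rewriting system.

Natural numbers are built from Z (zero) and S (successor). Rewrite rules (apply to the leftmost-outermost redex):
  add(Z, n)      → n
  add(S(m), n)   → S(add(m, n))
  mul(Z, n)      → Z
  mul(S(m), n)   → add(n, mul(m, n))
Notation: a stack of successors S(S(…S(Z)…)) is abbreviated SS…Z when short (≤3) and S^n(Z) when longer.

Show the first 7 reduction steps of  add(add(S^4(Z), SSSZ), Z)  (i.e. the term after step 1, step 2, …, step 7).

Answer: after 7 steps: S(S(S(add(S(add(Z, SSSZ)), Z))))

Working:
  start: add(add(S^4(Z), SSSZ), Z)
  step 1: add(S(add(SSSZ, SSSZ)), Z)
  step 2: S(add(add(SSSZ, SSSZ), Z))
  step 3: S(add(S(add(SSZ, SSSZ)), Z))
  step 4: S(S(add(add(SSZ, SSSZ), Z)))
  step 5: S(S(add(S(add(SZ, SSSZ)), Z)))
  step 6: S(S(S(add(add(SZ, SSSZ), Z))))
  step 7: S(S(S(add(S(add(Z, SSSZ)), Z))))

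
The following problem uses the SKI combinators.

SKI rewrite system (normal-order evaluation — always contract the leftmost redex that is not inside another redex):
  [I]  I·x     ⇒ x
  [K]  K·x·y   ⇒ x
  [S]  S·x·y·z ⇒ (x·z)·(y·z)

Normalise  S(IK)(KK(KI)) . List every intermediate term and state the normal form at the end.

Answer: normal form = SKK  (in 2 steps)

Derivation:
  start: S(IK)(KK(KI))
  →1  SK(KK(KI))
  →2  SKK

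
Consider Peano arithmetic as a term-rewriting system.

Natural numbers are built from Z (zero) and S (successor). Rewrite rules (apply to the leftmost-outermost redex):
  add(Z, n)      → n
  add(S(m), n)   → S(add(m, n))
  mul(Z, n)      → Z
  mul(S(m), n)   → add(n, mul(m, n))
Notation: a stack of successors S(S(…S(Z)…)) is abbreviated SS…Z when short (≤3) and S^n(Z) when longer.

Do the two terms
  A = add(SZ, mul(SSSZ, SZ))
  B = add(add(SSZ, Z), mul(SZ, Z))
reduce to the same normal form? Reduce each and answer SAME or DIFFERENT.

Term A:
  start: add(SZ, mul(SSSZ, SZ))
  →1  S(add(Z, mul(SSSZ, SZ)))
  →2  S(mul(SSSZ, SZ))
  →3  S(add(SZ, mul(SSZ, SZ)))
  →4  S(S(add(Z, mul(SSZ, SZ))))
  →5  S(S(mul(SSZ, SZ)))
  →6  S(S(add(SZ, mul(SZ, SZ))))
  →7  S(S(S(add(Z, mul(SZ, SZ)))))
  →8  S(S(S(mul(SZ, SZ))))
  →9  S(S(S(add(SZ, mul(Z, SZ)))))
  →10  S(S(S(S(add(Z, mul(Z, SZ))))))
  →11  S(S(S(S(mul(Z, SZ)))))
  →12  S^4(Z)

Term B:
  start: add(add(SSZ, Z), mul(SZ, Z))
  →1  add(S(add(SZ, Z)), mul(SZ, Z))
  →2  S(add(add(SZ, Z), mul(SZ, Z)))
  →3  S(add(S(add(Z, Z)), mul(SZ, Z)))
  →4  S(S(add(add(Z, Z), mul(SZ, Z))))
  →5  S(S(add(Z, mul(SZ, Z))))
  →6  S(S(mul(SZ, Z)))
  →7  S(S(add(Z, mul(Z, Z))))
  →8  S(S(mul(Z, Z)))
  →9  SSZ

Answer: DIFFERENT — A ⇓ S^4(Z), B ⇓ SSZ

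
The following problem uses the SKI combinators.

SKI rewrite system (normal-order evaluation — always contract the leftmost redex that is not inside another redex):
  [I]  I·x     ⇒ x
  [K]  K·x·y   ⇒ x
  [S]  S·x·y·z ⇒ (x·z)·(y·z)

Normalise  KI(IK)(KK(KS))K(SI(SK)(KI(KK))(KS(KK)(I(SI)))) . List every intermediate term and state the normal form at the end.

Answer: normal form = K  (in 4 steps)

Reduction:
  start: KI(IK)(KK(KS))K(SI(SK)(KI(KK))(KS(KK)(I(SI))))
  →1  I(KK(KS))K(SI(SK)(KI(KK))(KS(KK)(I(SI))))
  →2  KK(KS)K(SI(SK)(KI(KK))(KS(KK)(I(SI))))
  →3  KK(SI(SK)(KI(KK))(KS(KK)(I(SI))))
  →4  K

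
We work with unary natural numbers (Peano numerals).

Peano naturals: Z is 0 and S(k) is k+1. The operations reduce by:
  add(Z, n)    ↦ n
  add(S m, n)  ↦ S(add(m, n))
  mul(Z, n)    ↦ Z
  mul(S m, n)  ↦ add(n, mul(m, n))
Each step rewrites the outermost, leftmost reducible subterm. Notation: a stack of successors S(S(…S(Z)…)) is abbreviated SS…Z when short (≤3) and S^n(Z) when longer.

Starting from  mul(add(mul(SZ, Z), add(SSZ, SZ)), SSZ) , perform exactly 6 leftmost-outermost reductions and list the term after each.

  start: mul(add(mul(SZ, Z), add(SSZ, SZ)), SSZ)
  [1] mul(add(add(Z, mul(Z, Z)), add(SSZ, SZ)), SSZ)
  [2] mul(add(mul(Z, Z), add(SSZ, SZ)), SSZ)
  [3] mul(add(Z, add(SSZ, SZ)), SSZ)
  [4] mul(add(SSZ, SZ), SSZ)
  [5] mul(S(add(SZ, SZ)), SSZ)
  [6] add(SSZ, mul(add(SZ, SZ), SSZ))

Answer: after 6 steps: add(SSZ, mul(add(SZ, SZ), SSZ))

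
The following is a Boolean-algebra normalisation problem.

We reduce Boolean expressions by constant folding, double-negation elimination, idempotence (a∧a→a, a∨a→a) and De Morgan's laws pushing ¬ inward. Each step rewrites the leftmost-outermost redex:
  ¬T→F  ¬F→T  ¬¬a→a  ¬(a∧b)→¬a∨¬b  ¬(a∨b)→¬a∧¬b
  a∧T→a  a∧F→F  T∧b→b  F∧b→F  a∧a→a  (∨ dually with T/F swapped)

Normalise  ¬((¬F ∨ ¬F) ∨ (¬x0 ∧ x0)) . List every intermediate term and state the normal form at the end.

  start: ¬((¬F ∨ ¬F) ∨ (¬x0 ∧ x0))
  step 1: ¬(¬F ∨ ¬F) ∧ ¬(¬x0 ∧ x0)
  step 2: (¬¬F ∧ ¬¬F) ∧ ¬(¬x0 ∧ x0)
  step 3: ¬¬F ∧ ¬(¬x0 ∧ x0)
  step 4: F ∧ ¬(¬x0 ∧ x0)
  step 5: F

Answer: normal form = F  (in 5 steps)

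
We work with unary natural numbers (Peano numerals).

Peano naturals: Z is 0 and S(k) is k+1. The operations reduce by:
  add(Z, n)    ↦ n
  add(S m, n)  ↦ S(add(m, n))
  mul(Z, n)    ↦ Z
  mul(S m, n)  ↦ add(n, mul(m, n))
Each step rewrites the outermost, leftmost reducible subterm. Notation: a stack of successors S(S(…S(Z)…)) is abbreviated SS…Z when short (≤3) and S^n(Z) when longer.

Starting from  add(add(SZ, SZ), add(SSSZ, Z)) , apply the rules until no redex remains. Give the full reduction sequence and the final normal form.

Answer: normal form = S^5(Z)  (in 9 steps)

Working:
  start: add(add(SZ, SZ), add(SSSZ, Z))
  [1] add(S(add(Z, SZ)), add(SSSZ, Z))
  [2] S(add(add(Z, SZ), add(SSSZ, Z)))
  [3] S(add(SZ, add(SSSZ, Z)))
  [4] S(S(add(Z, add(SSSZ, Z))))
  [5] S(S(add(SSSZ, Z)))
  [6] S(S(S(add(SSZ, Z))))
  [7] S(S(S(S(add(SZ, Z)))))
  [8] S(S(S(S(S(add(Z, Z))))))
  [9] S^5(Z)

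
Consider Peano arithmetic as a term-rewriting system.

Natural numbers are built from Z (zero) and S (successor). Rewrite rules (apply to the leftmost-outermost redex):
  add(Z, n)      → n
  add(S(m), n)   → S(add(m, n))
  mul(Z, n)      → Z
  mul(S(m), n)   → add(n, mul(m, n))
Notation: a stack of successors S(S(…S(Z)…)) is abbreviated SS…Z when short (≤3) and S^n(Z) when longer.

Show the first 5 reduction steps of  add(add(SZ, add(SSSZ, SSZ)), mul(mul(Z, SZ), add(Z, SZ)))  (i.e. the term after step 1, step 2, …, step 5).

Answer: after 5 steps: S(S(add(add(SSZ, SSZ), mul(mul(Z, SZ), add(Z, SZ)))))

Working:
  start: add(add(SZ, add(SSSZ, SSZ)), mul(mul(Z, SZ), add(Z, SZ)))
  →1  add(S(add(Z, add(SSSZ, SSZ))), mul(mul(Z, SZ), add(Z, SZ)))
  →2  S(add(add(Z, add(SSSZ, SSZ)), mul(mul(Z, SZ), add(Z, SZ))))
  →3  S(add(add(SSSZ, SSZ), mul(mul(Z, SZ), add(Z, SZ))))
  →4  S(add(S(add(SSZ, SSZ)), mul(mul(Z, SZ), add(Z, SZ))))
  →5  S(S(add(add(SSZ, SSZ), mul(mul(Z, SZ), add(Z, SZ)))))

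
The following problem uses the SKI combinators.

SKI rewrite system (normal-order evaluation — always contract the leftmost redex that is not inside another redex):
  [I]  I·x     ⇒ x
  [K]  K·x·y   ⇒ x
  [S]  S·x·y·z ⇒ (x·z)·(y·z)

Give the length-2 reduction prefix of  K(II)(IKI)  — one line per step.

Answer: after 2 steps: I

Working:
  start: K(II)(IKI)
  step 1: II
  step 2: I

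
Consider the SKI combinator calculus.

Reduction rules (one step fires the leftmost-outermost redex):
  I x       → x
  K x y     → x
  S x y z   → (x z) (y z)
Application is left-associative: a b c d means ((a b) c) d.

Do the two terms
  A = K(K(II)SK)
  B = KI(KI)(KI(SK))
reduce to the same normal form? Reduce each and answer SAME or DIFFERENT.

Answer: DIFFERENT — A ⇓ KK, B ⇓ I

Derivation:
Term A:
  start: K(K(II)SK)
  step 1: K(IIK)
  step 2: K(IK)
  step 3: KK

Term B:
  start: KI(KI)(KI(SK))
  step 1: I(KI(SK))
  step 2: KI(SK)
  step 3: I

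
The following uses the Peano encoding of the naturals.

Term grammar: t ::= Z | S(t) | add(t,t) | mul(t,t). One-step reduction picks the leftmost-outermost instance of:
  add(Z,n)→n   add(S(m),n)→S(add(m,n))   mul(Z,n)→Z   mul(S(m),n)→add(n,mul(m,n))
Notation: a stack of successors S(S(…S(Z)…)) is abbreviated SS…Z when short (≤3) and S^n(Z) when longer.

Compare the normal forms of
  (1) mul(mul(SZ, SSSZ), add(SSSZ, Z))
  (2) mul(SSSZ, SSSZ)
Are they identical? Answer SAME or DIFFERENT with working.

Answer: SAME — A ⇓ S^9(Z), B ⇓ S^9(Z)

Working:
Term A:
  start: mul(mul(SZ, SSSZ), add(SSSZ, Z))
  →1  mul(add(SSSZ, mul(Z, SSSZ)), add(SSSZ, Z))
  →2  mul(S(add(SSZ, mul(Z, SSSZ))), add(SSSZ, Z))
  →3  add(add(SSSZ, Z), mul(add(SSZ, mul(Z, SSSZ)), add(SSSZ, Z)))
  →4  add(S(add(SSZ, Z)), mul(add(SSZ, mul(Z, SSSZ)), add(SSSZ, Z)))
  →5  S(add(add(SSZ, Z), mul(add(SSZ, mul(Z, SSSZ)), add(SSSZ, Z))))
  →6  S(add(S(add(SZ, Z)), mul(add(SSZ, mul(Z, SSSZ)), add(SSSZ, Z))))
  →7  S(S(add(add(SZ, Z), mul(add(SSZ, mul(Z, SSSZ)), add(SSSZ, Z)))))
  →8  S(S(add(S(add(Z, Z)), mul(add(SSZ, mul(Z, SSSZ)), add(SSSZ, Z)))))
  →9  S(S(S(add(add(Z, Z), mul(add(SSZ, mul(Z, SSSZ)), add(SSSZ, Z))))))
  →10  S(S(S(add(Z, mul(add(SSZ, mul(Z, SSSZ)), add(SSSZ, Z))))))
  →11  S(S(S(mul(add(SSZ, mul(Z, SSSZ)), add(SSSZ, Z)))))
  →12  S(S(S(mul(S(add(SZ, mul(Z, SSSZ))), add(SSSZ, Z)))))
  →13  S(S(S(add(add(SSSZ, Z), mul(add(SZ, mul(Z, SSSZ)), add(SSSZ, Z))))))
  →14  S(S(S(add(S(add(SSZ, Z)), mul(add(SZ, mul(Z, SSSZ)), add(SSSZ, Z))))))
  →15  S(S(S(S(add(add(SSZ, Z), mul(add(SZ, mul(Z, SSSZ)), add(SSSZ, Z)))))))
  →16  S(S(S(S(add(S(add(SZ, Z)), mul(add(SZ, mul(Z, SSSZ)), add(SSSZ, Z)))))))
  →17  S(S(S(S(S(add(add(SZ, Z), mul(add(SZ, mul(Z, SSSZ)), add(SSSZ, Z))))))))
  →18  S(S(S(S(S(add(S(add(Z, Z)), mul(add(SZ, mul(Z, SSSZ)), add(SSSZ, Z))))))))
  →19  S(S(S(S(S(S(add(add(Z, Z), mul(add(SZ, mul(Z, SSSZ)), add(SSSZ, Z)))))))))
  →20  S(S(S(S(S(S(add(Z, mul(add(SZ, mul(Z, SSSZ)), add(SSSZ, Z)))))))))
  →21  S(S(S(S(S(S(mul(add(SZ, mul(Z, SSSZ)), add(SSSZ, Z))))))))
  →22  S(S(S(S(S(S(mul(S(add(Z, mul(Z, SSSZ))), add(SSSZ, Z))))))))
  →23  S(S(S(S(S(S(add(add(SSSZ, Z), mul(add(Z, mul(Z, SSSZ)), add(SSSZ, Z)))))))))
  →24  S(S(S(S(S(S(add(S(add(SSZ, Z)), mul(add(Z, mul(Z, SSSZ)), add(SSSZ, Z)))))))))
  →25  S(S(S(S(S(S(S(add(add(SSZ, Z), mul(add(Z, mul(Z, SSSZ)), add(SSSZ, Z))))))))))
  →26  S(S(S(S(S(S(S(add(S(add(SZ, Z)), mul(add(Z, mul(Z, SSSZ)), add(SSSZ, Z))))))))))
  →27  S(S(S(S(S(S(S(S(add(add(SZ, Z), mul(add(Z, mul(Z, SSSZ)), add(SSSZ, Z)))))))))))
  →28  S(S(S(S(S(S(S(S(add(S(add(Z, Z)), mul(add(Z, mul(Z, SSSZ)), add(SSSZ, Z)))))))))))
  →29  S(S(S(S(S(S(S(S(S(add(add(Z, Z), mul(add(Z, mul(Z, SSSZ)), add(SSSZ, Z))))))))))))
  →30  S(S(S(S(S(S(S(S(S(add(Z, mul(add(Z, mul(Z, SSSZ)), add(SSSZ, Z))))))))))))
  →31  S(S(S(S(S(S(S(S(S(mul(add(Z, mul(Z, SSSZ)), add(SSSZ, Z)))))))))))
  →32  S(S(S(S(S(S(S(S(S(mul(mul(Z, SSSZ), add(SSSZ, Z)))))))))))
  →33  S(S(S(S(S(S(S(S(S(mul(Z, add(SSSZ, Z)))))))))))
  →34  S^9(Z)

Term B:
  start: mul(SSSZ, SSSZ)
  →1  add(SSSZ, mul(SSZ, SSSZ))
  →2  S(add(SSZ, mul(SSZ, SSSZ)))
  →3  S(S(add(SZ, mul(SSZ, SSSZ))))
  →4  S(S(S(add(Z, mul(SSZ, SSSZ)))))
  →5  S(S(S(mul(SSZ, SSSZ))))
  →6  S(S(S(add(SSSZ, mul(SZ, SSSZ)))))
  →7  S(S(S(S(add(SSZ, mul(SZ, SSSZ))))))
  →8  S(S(S(S(S(add(SZ, mul(SZ, SSSZ)))))))
  →9  S(S(S(S(S(S(add(Z, mul(SZ, SSSZ))))))))
  →10  S(S(S(S(S(S(mul(SZ, SSSZ)))))))
  →11  S(S(S(S(S(S(add(SSSZ, mul(Z, SSSZ))))))))
  →12  S(S(S(S(S(S(S(add(SSZ, mul(Z, SSSZ)))))))))
  →13  S(S(S(S(S(S(S(S(add(SZ, mul(Z, SSSZ))))))))))
  →14  S(S(S(S(S(S(S(S(S(add(Z, mul(Z, SSSZ)))))))))))
  →15  S(S(S(S(S(S(S(S(S(mul(Z, SSSZ))))))))))
  →16  S^9(Z)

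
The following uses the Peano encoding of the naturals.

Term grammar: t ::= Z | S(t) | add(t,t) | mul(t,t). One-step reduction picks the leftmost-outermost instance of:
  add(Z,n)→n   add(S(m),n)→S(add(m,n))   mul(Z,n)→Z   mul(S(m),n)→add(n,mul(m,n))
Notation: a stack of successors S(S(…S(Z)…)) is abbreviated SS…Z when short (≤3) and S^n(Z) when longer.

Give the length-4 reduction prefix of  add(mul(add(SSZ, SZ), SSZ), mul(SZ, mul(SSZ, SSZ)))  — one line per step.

Answer: after 4 steps: S(add(add(SZ, mul(add(SZ, SZ), SSZ)), mul(SZ, mul(SSZ, SSZ))))

Reduction:
  start: add(mul(add(SSZ, SZ), SSZ), mul(SZ, mul(SSZ, SSZ)))
  step 1: add(mul(S(add(SZ, SZ)), SSZ), mul(SZ, mul(SSZ, SSZ)))
  step 2: add(add(SSZ, mul(add(SZ, SZ), SSZ)), mul(SZ, mul(SSZ, SSZ)))
  step 3: add(S(add(SZ, mul(add(SZ, SZ), SSZ))), mul(SZ, mul(SSZ, SSZ)))
  step 4: S(add(add(SZ, mul(add(SZ, SZ), SSZ)), mul(SZ, mul(SSZ, SSZ))))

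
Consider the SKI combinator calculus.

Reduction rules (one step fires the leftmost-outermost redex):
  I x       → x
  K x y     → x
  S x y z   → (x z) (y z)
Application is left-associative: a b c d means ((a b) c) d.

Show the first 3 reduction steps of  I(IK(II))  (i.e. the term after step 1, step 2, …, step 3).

  start: I(IK(II))
  →1  IK(II)
  →2  K(II)
  →3  KI

Answer: after 3 steps: KI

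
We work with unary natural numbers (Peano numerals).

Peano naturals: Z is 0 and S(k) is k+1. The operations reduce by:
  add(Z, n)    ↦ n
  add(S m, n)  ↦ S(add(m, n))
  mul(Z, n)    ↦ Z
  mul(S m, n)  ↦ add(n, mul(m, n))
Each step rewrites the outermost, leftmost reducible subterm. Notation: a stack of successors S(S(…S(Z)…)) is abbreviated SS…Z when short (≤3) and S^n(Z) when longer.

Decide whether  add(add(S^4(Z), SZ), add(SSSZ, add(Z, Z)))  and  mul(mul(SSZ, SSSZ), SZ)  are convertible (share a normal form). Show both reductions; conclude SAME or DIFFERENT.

Answer: DIFFERENT — A ⇓ S^8(Z), B ⇓ S^6(Z)

Working:
Term A:
  start: add(add(S^4(Z), SZ), add(SSSZ, add(Z, Z)))
  [1] add(S(add(SSSZ, SZ)), add(SSSZ, add(Z, Z)))
  [2] S(add(add(SSSZ, SZ), add(SSSZ, add(Z, Z))))
  [3] S(add(S(add(SSZ, SZ)), add(SSSZ, add(Z, Z))))
  [4] S(S(add(add(SSZ, SZ), add(SSSZ, add(Z, Z)))))
  [5] S(S(add(S(add(SZ, SZ)), add(SSSZ, add(Z, Z)))))
  [6] S(S(S(add(add(SZ, SZ), add(SSSZ, add(Z, Z))))))
  [7] S(S(S(add(S(add(Z, SZ)), add(SSSZ, add(Z, Z))))))
  [8] S(S(S(S(add(add(Z, SZ), add(SSSZ, add(Z, Z)))))))
  [9] S(S(S(S(add(SZ, add(SSSZ, add(Z, Z)))))))
  [10] S(S(S(S(S(add(Z, add(SSSZ, add(Z, Z))))))))
  [11] S(S(S(S(S(add(SSSZ, add(Z, Z)))))))
  [12] S(S(S(S(S(S(add(SSZ, add(Z, Z))))))))
  [13] S(S(S(S(S(S(S(add(SZ, add(Z, Z)))))))))
  [14] S(S(S(S(S(S(S(S(add(Z, add(Z, Z))))))))))
  [15] S(S(S(S(S(S(S(S(add(Z, Z)))))))))
  [16] S^8(Z)

Term B:
  start: mul(mul(SSZ, SSSZ), SZ)
  [1] mul(add(SSSZ, mul(SZ, SSSZ)), SZ)
  [2] mul(S(add(SSZ, mul(SZ, SSSZ))), SZ)
  [3] add(SZ, mul(add(SSZ, mul(SZ, SSSZ)), SZ))
  [4] S(add(Z, mul(add(SSZ, mul(SZ, SSSZ)), SZ)))
  [5] S(mul(add(SSZ, mul(SZ, SSSZ)), SZ))
  [6] S(mul(S(add(SZ, mul(SZ, SSSZ))), SZ))
  [7] S(add(SZ, mul(add(SZ, mul(SZ, SSSZ)), SZ)))
  [8] S(S(add(Z, mul(add(SZ, mul(SZ, SSSZ)), SZ))))
  [9] S(S(mul(add(SZ, mul(SZ, SSSZ)), SZ)))
  [10] S(S(mul(S(add(Z, mul(SZ, SSSZ))), SZ)))
  [11] S(S(add(SZ, mul(add(Z, mul(SZ, SSSZ)), SZ))))
  [12] S(S(S(add(Z, mul(add(Z, mul(SZ, SSSZ)), SZ)))))
  [13] S(S(S(mul(add(Z, mul(SZ, SSSZ)), SZ))))
  [14] S(S(S(mul(mul(SZ, SSSZ), SZ))))
  [15] S(S(S(mul(add(SSSZ, mul(Z, SSSZ)), SZ))))
  [16] S(S(S(mul(S(add(SSZ, mul(Z, SSSZ))), SZ))))
  [17] S(S(S(add(SZ, mul(add(SSZ, mul(Z, SSSZ)), SZ)))))
  [18] S(S(S(S(add(Z, mul(add(SSZ, mul(Z, SSSZ)), SZ))))))
  [19] S(S(S(S(mul(add(SSZ, mul(Z, SSSZ)), SZ)))))
  [20] S(S(S(S(mul(S(add(SZ, mul(Z, SSSZ))), SZ)))))
  [21] S(S(S(S(add(SZ, mul(add(SZ, mul(Z, SSSZ)), SZ))))))
  [22] S(S(S(S(S(add(Z, mul(add(SZ, mul(Z, SSSZ)), SZ)))))))
  [23] S(S(S(S(S(mul(add(SZ, mul(Z, SSSZ)), SZ))))))
  [24] S(S(S(S(S(mul(S(add(Z, mul(Z, SSSZ))), SZ))))))
  [25] S(S(S(S(S(add(SZ, mul(add(Z, mul(Z, SSSZ)), SZ)))))))
  [26] S(S(S(S(S(S(add(Z, mul(add(Z, mul(Z, SSSZ)), SZ))))))))
  [27] S(S(S(S(S(S(mul(add(Z, mul(Z, SSSZ)), SZ)))))))
  [28] S(S(S(S(S(S(mul(mul(Z, SSSZ), SZ)))))))
  [29] S(S(S(S(S(S(mul(Z, SZ)))))))
  [30] S^6(Z)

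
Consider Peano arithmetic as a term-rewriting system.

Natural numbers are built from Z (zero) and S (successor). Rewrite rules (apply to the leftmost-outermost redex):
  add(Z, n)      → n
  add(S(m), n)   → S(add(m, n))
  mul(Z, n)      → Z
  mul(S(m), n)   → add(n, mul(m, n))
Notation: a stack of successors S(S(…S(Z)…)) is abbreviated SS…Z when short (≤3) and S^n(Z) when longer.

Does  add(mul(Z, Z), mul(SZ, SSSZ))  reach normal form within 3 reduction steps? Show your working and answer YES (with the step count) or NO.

  start: add(mul(Z, Z), mul(SZ, SSSZ))
  step 1: add(Z, mul(SZ, SSSZ))
  step 2: mul(SZ, SSSZ)
  step 3: add(SSSZ, mul(Z, SSSZ))

Answer: NO — after 3 steps the term is add(SSSZ, mul(Z, SSSZ)), not yet normal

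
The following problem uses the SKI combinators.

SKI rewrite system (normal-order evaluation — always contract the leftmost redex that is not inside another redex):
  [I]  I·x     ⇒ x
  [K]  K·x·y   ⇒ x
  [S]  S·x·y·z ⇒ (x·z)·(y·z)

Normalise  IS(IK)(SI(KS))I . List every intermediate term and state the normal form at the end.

  start: IS(IK)(SI(KS))I
  →1  S(IK)(SI(KS))I
  →2  IKI(SI(KS)I)
  →3  KI(SI(KS)I)
  →4  I

Answer: normal form = I  (in 4 steps)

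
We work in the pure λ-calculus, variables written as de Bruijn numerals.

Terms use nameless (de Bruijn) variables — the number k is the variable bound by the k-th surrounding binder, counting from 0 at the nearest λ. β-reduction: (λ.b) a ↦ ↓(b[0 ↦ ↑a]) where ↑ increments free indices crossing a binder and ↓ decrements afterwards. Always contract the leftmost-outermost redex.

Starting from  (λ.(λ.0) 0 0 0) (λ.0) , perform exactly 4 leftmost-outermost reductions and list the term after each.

  start: (λ.(λ.0) 0 0 0) (λ.0)
  step 1: (λ.0) (λ.0) (λ.0) (λ.0)
  step 2: (λ.0) (λ.0) (λ.0)
  step 3: (λ.0) (λ.0)
  step 4: λ.0

Answer: after 4 steps: λ.0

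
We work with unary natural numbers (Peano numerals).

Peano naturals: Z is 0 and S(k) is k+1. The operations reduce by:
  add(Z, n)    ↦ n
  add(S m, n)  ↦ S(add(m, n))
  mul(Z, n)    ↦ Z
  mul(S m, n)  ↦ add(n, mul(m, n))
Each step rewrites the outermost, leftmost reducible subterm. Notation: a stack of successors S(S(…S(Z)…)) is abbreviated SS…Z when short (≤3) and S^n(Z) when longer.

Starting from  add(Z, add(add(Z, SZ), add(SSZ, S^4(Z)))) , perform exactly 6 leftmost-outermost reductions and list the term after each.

Answer: after 6 steps: S(S(S(add(Z, S^4(Z)))))

Working:
  start: add(Z, add(add(Z, SZ), add(SSZ, S^4(Z))))
  →1  add(add(Z, SZ), add(SSZ, S^4(Z)))
  →2  add(SZ, add(SSZ, S^4(Z)))
  →3  S(add(Z, add(SSZ, S^4(Z))))
  →4  S(add(SSZ, S^4(Z)))
  →5  S(S(add(SZ, S^4(Z))))
  →6  S(S(S(add(Z, S^4(Z)))))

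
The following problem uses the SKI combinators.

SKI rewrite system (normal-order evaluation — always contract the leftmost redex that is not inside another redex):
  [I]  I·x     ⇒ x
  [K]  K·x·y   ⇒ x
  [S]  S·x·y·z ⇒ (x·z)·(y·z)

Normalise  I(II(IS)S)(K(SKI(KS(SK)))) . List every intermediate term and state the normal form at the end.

  start: I(II(IS)S)(K(SKI(KS(SK))))
  step 1: II(IS)S(K(SKI(KS(SK))))
  step 2: I(IS)S(K(SKI(KS(SK))))
  step 3: ISS(K(SKI(KS(SK))))
  step 4: SS(K(SKI(KS(SK))))
  step 5: SS(K(K(KS(SK))(I(KS(SK)))))
  step 6: SS(K(KS(SK)))
  step 7: SS(KS)

Answer: normal form = SS(KS)  (in 7 steps)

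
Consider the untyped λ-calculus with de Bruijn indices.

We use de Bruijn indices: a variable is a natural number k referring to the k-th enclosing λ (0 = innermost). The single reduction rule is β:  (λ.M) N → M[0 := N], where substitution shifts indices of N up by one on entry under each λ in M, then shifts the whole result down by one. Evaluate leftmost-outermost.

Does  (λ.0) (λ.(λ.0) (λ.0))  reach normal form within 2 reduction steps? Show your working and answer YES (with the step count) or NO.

  start: (λ.0) (λ.(λ.0) (λ.0))
  [1] λ.(λ.0) (λ.0)
  [2] λ.λ.0

Answer: YES — reaches normal form λ.λ.0 in 2 ≤ 2 steps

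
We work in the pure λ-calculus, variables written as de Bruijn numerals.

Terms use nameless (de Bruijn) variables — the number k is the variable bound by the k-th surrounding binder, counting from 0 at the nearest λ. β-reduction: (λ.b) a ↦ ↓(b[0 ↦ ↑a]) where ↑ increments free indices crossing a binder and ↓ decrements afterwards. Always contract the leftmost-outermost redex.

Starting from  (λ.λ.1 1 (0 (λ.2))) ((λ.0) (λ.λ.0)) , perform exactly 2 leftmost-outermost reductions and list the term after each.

Answer: after 2 steps: λ.(λ.λ.0) ((λ.0) (λ.λ.0)) (0 (λ.(λ.0) (λ.λ.0)))

Working:
  start: (λ.λ.1 1 (0 (λ.2))) ((λ.0) (λ.λ.0))
  [1] λ.(λ.0) (λ.λ.0) ((λ.0) (λ.λ.0)) (0 (λ.(λ.0) (λ.λ.0)))
  [2] λ.(λ.λ.0) ((λ.0) (λ.λ.0)) (0 (λ.(λ.0) (λ.λ.0)))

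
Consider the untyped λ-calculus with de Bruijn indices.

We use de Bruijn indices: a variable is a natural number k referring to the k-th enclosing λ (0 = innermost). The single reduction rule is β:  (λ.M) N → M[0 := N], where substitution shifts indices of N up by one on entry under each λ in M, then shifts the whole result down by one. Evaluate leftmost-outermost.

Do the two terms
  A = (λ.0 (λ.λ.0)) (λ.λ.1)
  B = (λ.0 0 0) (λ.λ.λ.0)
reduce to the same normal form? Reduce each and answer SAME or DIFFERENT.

Term A:
  start: (λ.0 (λ.λ.0)) (λ.λ.1)
  [1] (λ.λ.1) (λ.λ.0)
  [2] λ.λ.λ.0

Term B:
  start: (λ.0 0 0) (λ.λ.λ.0)
  [1] (λ.λ.λ.0) (λ.λ.λ.0) (λ.λ.λ.0)
  [2] (λ.λ.0) (λ.λ.λ.0)
  [3] λ.0

Answer: DIFFERENT — A ⇓ λ.λ.λ.0, B ⇓ λ.0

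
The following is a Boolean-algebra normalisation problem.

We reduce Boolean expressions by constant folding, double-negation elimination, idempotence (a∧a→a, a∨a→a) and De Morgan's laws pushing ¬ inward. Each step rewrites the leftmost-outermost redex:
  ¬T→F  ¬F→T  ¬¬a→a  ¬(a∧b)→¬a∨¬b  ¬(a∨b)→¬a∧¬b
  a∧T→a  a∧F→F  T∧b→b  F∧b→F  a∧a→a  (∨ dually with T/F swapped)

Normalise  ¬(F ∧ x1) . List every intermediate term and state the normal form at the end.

  start: ¬(F ∧ x1)
  [1] ¬F ∨ ¬x1
  [2] T ∨ ¬x1
  [3] T

Answer: normal form = T  (in 3 steps)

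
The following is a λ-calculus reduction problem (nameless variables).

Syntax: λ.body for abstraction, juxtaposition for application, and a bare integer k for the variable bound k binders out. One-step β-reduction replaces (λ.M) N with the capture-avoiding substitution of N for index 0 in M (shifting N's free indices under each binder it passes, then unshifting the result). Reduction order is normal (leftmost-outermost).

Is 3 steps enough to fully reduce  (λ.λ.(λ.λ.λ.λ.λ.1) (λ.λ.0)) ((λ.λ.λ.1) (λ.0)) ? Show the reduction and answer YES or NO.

Answer: YES — reaches normal form λ.λ.λ.λ.λ.1 in 2 ≤ 3 steps

Reduction:
  start: (λ.λ.(λ.λ.λ.λ.λ.1) (λ.λ.0)) ((λ.λ.λ.1) (λ.0))
  [1] λ.(λ.λ.λ.λ.λ.1) (λ.λ.0)
  [2] λ.λ.λ.λ.λ.1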